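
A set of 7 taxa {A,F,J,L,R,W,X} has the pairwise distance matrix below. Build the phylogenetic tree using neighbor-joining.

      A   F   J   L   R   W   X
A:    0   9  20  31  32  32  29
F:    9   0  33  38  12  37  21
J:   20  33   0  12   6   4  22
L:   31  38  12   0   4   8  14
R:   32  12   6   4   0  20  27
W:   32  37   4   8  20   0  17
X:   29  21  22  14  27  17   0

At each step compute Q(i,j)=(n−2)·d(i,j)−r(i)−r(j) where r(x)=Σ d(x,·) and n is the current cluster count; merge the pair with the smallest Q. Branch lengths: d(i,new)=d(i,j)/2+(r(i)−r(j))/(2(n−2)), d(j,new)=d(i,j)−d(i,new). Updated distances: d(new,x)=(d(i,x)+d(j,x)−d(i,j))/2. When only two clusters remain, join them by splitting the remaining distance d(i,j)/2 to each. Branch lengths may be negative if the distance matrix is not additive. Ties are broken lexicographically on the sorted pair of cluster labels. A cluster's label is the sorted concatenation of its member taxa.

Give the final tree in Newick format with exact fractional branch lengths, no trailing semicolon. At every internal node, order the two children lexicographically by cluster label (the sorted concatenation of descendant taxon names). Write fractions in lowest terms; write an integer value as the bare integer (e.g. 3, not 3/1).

iteration 1: select A,F (d=9, Q=-258); attach at lengths (24/5, 21/5); label the merged cluster AF
  updated: d(AF,J)=22, d(AF,L)=30, d(AF,R)=35/2, d(AF,W)=30, d(AF,X)=41/2
iteration 2: select AF,X (d=41/2, Q=-277/2); attach at lengths (203/16, 125/16); label the merged cluster AFX
  updated: d(AFX,J)=47/4, d(AFX,L)=47/4, d(AFX,R)=12, d(AFX,W)=53/4
iteration 3: select J,W (d=4, Q=-67); attach at lengths (1/12, 47/12); label the merged cluster JW
  updated: d(AFX,JW)=21/2, d(JW,L)=8, d(JW,R)=11
iteration 4: select AFX,JW (d=21/2, Q=-171/4); attach at lengths (103/16, 65/16); label the merged cluster AFJWX
  updated: d(AFJWX,L)=37/8, d(AFJWX,R)=25/4
iteration 5: select AFJWX,L (d=37/8, Q=-119/8); attach at lengths (55/16, 19/16); label the merged cluster AFJLWX
  updated: d(AFJLWX,R)=45/16
iteration 6: select AFJLWX,R (d=45/16); attach at lengths (45/32, 45/32); label the merged cluster AFJLRWX
final tree: (((((A:24/5,F:21/5):203/16,X:125/16):103/16,(J:1/12,W:47/12):65/16):55/16,L:19/16):45/32,R:45/32)
total length: 823/16

(((((A:24/5,F:21/5):203/16,X:125/16):103/16,(J:1/12,W:47/12):65/16):55/16,L:19/16):45/32,R:45/32)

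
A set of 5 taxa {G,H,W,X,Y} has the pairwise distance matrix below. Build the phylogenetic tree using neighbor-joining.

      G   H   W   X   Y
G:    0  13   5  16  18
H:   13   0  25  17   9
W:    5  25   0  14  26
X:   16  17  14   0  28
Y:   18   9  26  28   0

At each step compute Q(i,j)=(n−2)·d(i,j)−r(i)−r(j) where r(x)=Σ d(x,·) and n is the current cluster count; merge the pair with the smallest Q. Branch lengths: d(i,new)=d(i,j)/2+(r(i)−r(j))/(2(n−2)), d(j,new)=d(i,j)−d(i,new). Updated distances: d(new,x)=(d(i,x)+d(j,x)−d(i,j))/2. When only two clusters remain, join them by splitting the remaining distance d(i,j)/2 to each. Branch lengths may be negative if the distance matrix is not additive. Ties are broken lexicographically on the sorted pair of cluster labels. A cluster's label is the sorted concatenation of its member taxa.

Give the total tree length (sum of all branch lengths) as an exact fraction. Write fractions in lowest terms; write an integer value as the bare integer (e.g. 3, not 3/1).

36

iteration 1: select H,Y (d=9, Q=-118); attach at lengths (5/3, 22/3); label the merged cluster HY
  updated: d(G,HY)=11, d(HY,W)=21, d(HY,X)=18
iteration 2: select G,W (d=5, Q=-62); attach at lengths (1/2, 9/2); label the merged cluster GW
  updated: d(GW,HY)=27/2, d(GW,X)=25/2
iteration 3: select GW,HY (d=27/2, Q=-44); attach at lengths (4, 19/2); label the merged cluster GHWY
  updated: d(GHWY,X)=17/2
iteration 4: select GHWY,X (d=17/2); attach at lengths (17/4, 17/4); label the merged cluster GHWXY
final tree: (((G:1/2,W:9/2):4,(H:5/3,Y:22/3):19/2):17/4,X:17/4)
total length: 36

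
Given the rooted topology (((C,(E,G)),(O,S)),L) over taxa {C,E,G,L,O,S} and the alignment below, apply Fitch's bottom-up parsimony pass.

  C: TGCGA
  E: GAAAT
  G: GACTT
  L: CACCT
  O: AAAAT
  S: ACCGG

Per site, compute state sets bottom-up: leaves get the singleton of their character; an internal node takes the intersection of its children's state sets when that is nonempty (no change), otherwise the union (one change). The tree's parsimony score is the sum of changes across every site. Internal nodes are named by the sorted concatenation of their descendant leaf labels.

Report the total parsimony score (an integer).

[col 0] EG: children E:{G}, G:{G} ∩→ {G}; cost 0
[col 0] CEG: children C:{T}, EG:{G} ∪→ {G,T}; cost 1
[col 0] OS: children O:{A}, S:{A} ∩→ {A}; cost 0
[col 0] CEGOS: children CEG:{G,T}, OS:{A} ∪→ {A,G,T}; cost 1
[col 0] CEGLOS: children CEGOS:{A,G,T}, L:{C} ∪→ {A,C,G,T}; cost 1
[col 1] EG: children E:{A}, G:{A} ∩→ {A}; cost 0
[col 1] CEG: children C:{G}, EG:{A} ∪→ {A,G}; cost 1
[col 1] OS: children O:{A}, S:{C} ∪→ {A,C}; cost 1
[col 1] CEGOS: children CEG:{A,G}, OS:{A,C} ∩→ {A}; cost 0
[col 1] CEGLOS: children CEGOS:{A}, L:{A} ∩→ {A}; cost 0
[col 2] EG: children E:{A}, G:{C} ∪→ {A,C}; cost 1
[col 2] CEG: children C:{C}, EG:{A,C} ∩→ {C}; cost 0
[col 2] OS: children O:{A}, S:{C} ∪→ {A,C}; cost 1
[col 2] CEGOS: children CEG:{C}, OS:{A,C} ∩→ {C}; cost 0
[col 2] CEGLOS: children CEGOS:{C}, L:{C} ∩→ {C}; cost 0
[col 3] EG: children E:{A}, G:{T} ∪→ {A,T}; cost 1
[col 3] CEG: children C:{G}, EG:{A,T} ∪→ {A,G,T}; cost 1
[col 3] OS: children O:{A}, S:{G} ∪→ {A,G}; cost 1
[col 3] CEGOS: children CEG:{A,G,T}, OS:{A,G} ∩→ {A,G}; cost 0
[col 3] CEGLOS: children CEGOS:{A,G}, L:{C} ∪→ {A,C,G}; cost 1
[col 4] EG: children E:{T}, G:{T} ∩→ {T}; cost 0
[col 4] CEG: children C:{A}, EG:{T} ∪→ {A,T}; cost 1
[col 4] OS: children O:{T}, S:{G} ∪→ {G,T}; cost 1
[col 4] CEGOS: children CEG:{A,T}, OS:{G,T} ∩→ {T}; cost 0
[col 4] CEGLOS: children CEGOS:{T}, L:{T} ∩→ {T}; cost 0
per-site changes: [3, 2, 2, 4, 2]; total = 13

13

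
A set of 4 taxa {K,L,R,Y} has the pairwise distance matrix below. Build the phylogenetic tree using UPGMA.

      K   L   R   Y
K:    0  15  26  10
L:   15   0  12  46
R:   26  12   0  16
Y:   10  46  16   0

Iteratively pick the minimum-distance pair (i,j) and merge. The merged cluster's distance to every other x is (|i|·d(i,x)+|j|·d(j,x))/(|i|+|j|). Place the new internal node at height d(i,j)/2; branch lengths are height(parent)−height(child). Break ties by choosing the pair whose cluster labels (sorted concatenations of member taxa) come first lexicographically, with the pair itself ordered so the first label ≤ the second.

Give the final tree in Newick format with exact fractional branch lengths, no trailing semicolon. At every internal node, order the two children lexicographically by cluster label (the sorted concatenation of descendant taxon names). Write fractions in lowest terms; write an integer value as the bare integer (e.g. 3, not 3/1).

((K:5,Y:5):63/8,(L:6,R:6):55/8)

step 1: merge (K,Y) at d=10; branch lengths K→5, Y→5; new cluster KY
  updated: d(KY,L)=61/2, d(KY,R)=21
step 2: merge (L,R) at d=12; branch lengths L→6, R→6; new cluster LR
  updated: d(KY,LR)=103/4
step 3: merge (KY,LR) at d=103/4; branch lengths KY→63/8, LR→55/8; new cluster KLRY
final tree: ((K:5,Y:5):63/8,(L:6,R:6):55/8)
total length: 147/4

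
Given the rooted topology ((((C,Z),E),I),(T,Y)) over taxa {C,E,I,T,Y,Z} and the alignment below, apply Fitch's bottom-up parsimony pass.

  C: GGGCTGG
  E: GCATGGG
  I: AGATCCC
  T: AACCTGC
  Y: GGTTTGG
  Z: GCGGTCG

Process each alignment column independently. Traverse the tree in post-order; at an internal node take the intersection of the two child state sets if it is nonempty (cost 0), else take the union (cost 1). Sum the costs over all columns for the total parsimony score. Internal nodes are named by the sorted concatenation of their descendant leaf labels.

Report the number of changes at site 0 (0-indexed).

2

site 0, node CZ: C={G} ∩ Z={G} → {G} (+0)
site 0, node CEZ: CZ={G} ∩ E={G} → {G} (+0)
site 0, node CEIZ: CEZ={G} ∪ I={A} → {A,G} (+1)
site 0, node TY: T={A} ∪ Y={G} → {A,G} (+1)
site 0, node CEITYZ: CEIZ={A,G} ∩ TY={A,G} → {A,G} (+0)
site 1, node CZ: C={G} ∪ Z={C} → {C,G} (+1)
site 1, node CEZ: CZ={C,G} ∩ E={C} → {C} (+0)
site 1, node CEIZ: CEZ={C} ∪ I={G} → {C,G} (+1)
site 1, node TY: T={A} ∪ Y={G} → {A,G} (+1)
site 1, node CEITYZ: CEIZ={C,G} ∩ TY={A,G} → {G} (+0)
site 2, node CZ: C={G} ∩ Z={G} → {G} (+0)
site 2, node CEZ: CZ={G} ∪ E={A} → {A,G} (+1)
site 2, node CEIZ: CEZ={A,G} ∩ I={A} → {A} (+0)
site 2, node TY: T={C} ∪ Y={T} → {C,T} (+1)
site 2, node CEITYZ: CEIZ={A} ∪ TY={C,T} → {A,C,T} (+1)
site 3, node CZ: C={C} ∪ Z={G} → {C,G} (+1)
site 3, node CEZ: CZ={C,G} ∪ E={T} → {C,G,T} (+1)
site 3, node CEIZ: CEZ={C,G,T} ∩ I={T} → {T} (+0)
site 3, node TY: T={C} ∪ Y={T} → {C,T} (+1)
site 3, node CEITYZ: CEIZ={T} ∩ TY={C,T} → {T} (+0)
site 4, node CZ: C={T} ∩ Z={T} → {T} (+0)
site 4, node CEZ: CZ={T} ∪ E={G} → {G,T} (+1)
site 4, node CEIZ: CEZ={G,T} ∪ I={C} → {C,G,T} (+1)
site 4, node TY: T={T} ∩ Y={T} → {T} (+0)
site 4, node CEITYZ: CEIZ={C,G,T} ∩ TY={T} → {T} (+0)
site 5, node CZ: C={G} ∪ Z={C} → {C,G} (+1)
site 5, node CEZ: CZ={C,G} ∩ E={G} → {G} (+0)
site 5, node CEIZ: CEZ={G} ∪ I={C} → {C,G} (+1)
site 5, node TY: T={G} ∩ Y={G} → {G} (+0)
site 5, node CEITYZ: CEIZ={C,G} ∩ TY={G} → {G} (+0)
site 6, node CZ: C={G} ∩ Z={G} → {G} (+0)
site 6, node CEZ: CZ={G} ∩ E={G} → {G} (+0)
site 6, node CEIZ: CEZ={G} ∪ I={C} → {C,G} (+1)
site 6, node TY: T={C} ∪ Y={G} → {C,G} (+1)
site 6, node CEITYZ: CEIZ={C,G} ∩ TY={C,G} → {C,G} (+0)
per-site changes: [2, 3, 3, 3, 2, 2, 2]; total = 17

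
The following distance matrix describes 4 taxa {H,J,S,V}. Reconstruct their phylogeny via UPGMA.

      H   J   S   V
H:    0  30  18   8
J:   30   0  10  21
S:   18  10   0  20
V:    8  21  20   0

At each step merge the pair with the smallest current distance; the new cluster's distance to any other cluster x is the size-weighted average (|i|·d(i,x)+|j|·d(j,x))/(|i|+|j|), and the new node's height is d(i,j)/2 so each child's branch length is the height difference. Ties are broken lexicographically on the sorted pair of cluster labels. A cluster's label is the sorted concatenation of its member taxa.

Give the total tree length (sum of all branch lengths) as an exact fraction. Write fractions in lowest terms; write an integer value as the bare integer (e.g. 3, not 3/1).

step 1: merge (H,V) at d=8; branch lengths H→4, V→4; new cluster HV
  updated: d(HV,J)=51/2, d(HV,S)=19
step 2: merge (J,S) at d=10; branch lengths J→5, S→5; new cluster JS
  updated: d(HV,JS)=89/4
step 3: merge (HV,JS) at d=89/4; branch lengths HV→57/8, JS→49/8; new cluster HJSV
final tree: ((H:4,V:4):57/8,(J:5,S:5):49/8)
total length: 125/4

125/4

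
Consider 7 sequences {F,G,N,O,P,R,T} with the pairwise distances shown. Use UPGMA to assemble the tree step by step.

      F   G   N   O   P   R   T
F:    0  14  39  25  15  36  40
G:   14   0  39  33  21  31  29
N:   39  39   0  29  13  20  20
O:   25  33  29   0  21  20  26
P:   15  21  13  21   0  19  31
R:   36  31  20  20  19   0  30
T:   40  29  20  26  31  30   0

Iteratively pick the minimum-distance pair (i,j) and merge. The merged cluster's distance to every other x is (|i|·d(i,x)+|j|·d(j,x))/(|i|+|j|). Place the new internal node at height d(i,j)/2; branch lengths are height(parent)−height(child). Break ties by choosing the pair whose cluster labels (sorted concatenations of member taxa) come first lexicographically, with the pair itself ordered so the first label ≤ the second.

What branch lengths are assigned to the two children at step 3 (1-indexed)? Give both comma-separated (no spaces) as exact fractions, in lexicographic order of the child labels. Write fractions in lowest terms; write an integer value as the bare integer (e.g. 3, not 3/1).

13/4,39/4

iteration 1: select N,P (d=13); attach at lengths (13/2, 13/2); label the merged cluster NP
  updated: d(F,NP)=27, d(G,NP)=30, d(NP,O)=25, d(NP,R)=39/2, d(NP,T)=51/2
iteration 2: select F,G (d=14); attach at lengths (7, 7); label the merged cluster FG
  updated: d(FG,NP)=57/2, d(FG,O)=29, d(FG,R)=67/2, d(FG,T)=69/2
iteration 3: select NP,R (d=39/2); attach at lengths (13/4, 39/4); label the merged cluster NPR
  updated: d(FG,NPR)=181/6, d(NPR,O)=70/3, d(NPR,T)=27
iteration 4: select NPR,O (d=70/3); attach at lengths (23/12, 35/3); label the merged cluster NOPR
  updated: d(FG,NOPR)=239/8, d(NOPR,T)=107/4
iteration 5: select NOPR,T (d=107/4); attach at lengths (41/24, 107/8); label the merged cluster NOPRT
  updated: d(FG,NOPRT)=154/5
iteration 6: select FG,NOPRT (d=154/5); attach at lengths (42/5, 81/40); label the merged cluster FGNOPRT
final tree: ((F:7,G:7):42/5,((((N:13/2,P:13/2):13/4,R:39/4):23/12,O:35/3):41/24,T:107/8):81/40)
total length: 9491/120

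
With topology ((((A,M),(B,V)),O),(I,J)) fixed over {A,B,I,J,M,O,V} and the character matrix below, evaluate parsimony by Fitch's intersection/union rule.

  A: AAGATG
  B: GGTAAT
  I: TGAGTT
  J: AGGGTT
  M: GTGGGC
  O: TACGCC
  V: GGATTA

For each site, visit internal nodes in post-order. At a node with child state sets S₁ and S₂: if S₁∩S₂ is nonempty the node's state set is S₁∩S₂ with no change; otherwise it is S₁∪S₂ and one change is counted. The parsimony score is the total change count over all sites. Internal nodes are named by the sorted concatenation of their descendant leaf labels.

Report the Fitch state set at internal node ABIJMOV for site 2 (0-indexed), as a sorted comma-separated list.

[col 0] AM: children A:{A}, M:{G} ∪→ {A,G}; cost 1
[col 0] BV: children B:{G}, V:{G} ∩→ {G}; cost 0
[col 0] ABMV: children AM:{A,G}, BV:{G} ∩→ {G}; cost 0
[col 0] ABMOV: children ABMV:{G}, O:{T} ∪→ {G,T}; cost 1
[col 0] IJ: children I:{T}, J:{A} ∪→ {A,T}; cost 1
[col 0] ABIJMOV: children ABMOV:{G,T}, IJ:{A,T} ∩→ {T}; cost 0
[col 1] AM: children A:{A}, M:{T} ∪→ {A,T}; cost 1
[col 1] BV: children B:{G}, V:{G} ∩→ {G}; cost 0
[col 1] ABMV: children AM:{A,T}, BV:{G} ∪→ {A,G,T}; cost 1
[col 1] ABMOV: children ABMV:{A,G,T}, O:{A} ∩→ {A}; cost 0
[col 1] IJ: children I:{G}, J:{G} ∩→ {G}; cost 0
[col 1] ABIJMOV: children ABMOV:{A}, IJ:{G} ∪→ {A,G}; cost 1
[col 2] AM: children A:{G}, M:{G} ∩→ {G}; cost 0
[col 2] BV: children B:{T}, V:{A} ∪→ {A,T}; cost 1
[col 2] ABMV: children AM:{G}, BV:{A,T} ∪→ {A,G,T}; cost 1
[col 2] ABMOV: children ABMV:{A,G,T}, O:{C} ∪→ {A,C,G,T}; cost 1
[col 2] IJ: children I:{A}, J:{G} ∪→ {A,G}; cost 1
[col 2] ABIJMOV: children ABMOV:{A,C,G,T}, IJ:{A,G} ∩→ {A,G}; cost 0
[col 3] AM: children A:{A}, M:{G} ∪→ {A,G}; cost 1
[col 3] BV: children B:{A}, V:{T} ∪→ {A,T}; cost 1
[col 3] ABMV: children AM:{A,G}, BV:{A,T} ∩→ {A}; cost 0
[col 3] ABMOV: children ABMV:{A}, O:{G} ∪→ {A,G}; cost 1
[col 3] IJ: children I:{G}, J:{G} ∩→ {G}; cost 0
[col 3] ABIJMOV: children ABMOV:{A,G}, IJ:{G} ∩→ {G}; cost 0
[col 4] AM: children A:{T}, M:{G} ∪→ {G,T}; cost 1
[col 4] BV: children B:{A}, V:{T} ∪→ {A,T}; cost 1
[col 4] ABMV: children AM:{G,T}, BV:{A,T} ∩→ {T}; cost 0
[col 4] ABMOV: children ABMV:{T}, O:{C} ∪→ {C,T}; cost 1
[col 4] IJ: children I:{T}, J:{T} ∩→ {T}; cost 0
[col 4] ABIJMOV: children ABMOV:{C,T}, IJ:{T} ∩→ {T}; cost 0
[col 5] AM: children A:{G}, M:{C} ∪→ {C,G}; cost 1
[col 5] BV: children B:{T}, V:{A} ∪→ {A,T}; cost 1
[col 5] ABMV: children AM:{C,G}, BV:{A,T} ∪→ {A,C,G,T}; cost 1
[col 5] ABMOV: children ABMV:{A,C,G,T}, O:{C} ∩→ {C}; cost 0
[col 5] IJ: children I:{T}, J:{T} ∩→ {T}; cost 0
[col 5] ABIJMOV: children ABMOV:{C}, IJ:{T} ∪→ {C,T}; cost 1
per-site changes: [3, 3, 4, 3, 3, 4]; total = 20

A,G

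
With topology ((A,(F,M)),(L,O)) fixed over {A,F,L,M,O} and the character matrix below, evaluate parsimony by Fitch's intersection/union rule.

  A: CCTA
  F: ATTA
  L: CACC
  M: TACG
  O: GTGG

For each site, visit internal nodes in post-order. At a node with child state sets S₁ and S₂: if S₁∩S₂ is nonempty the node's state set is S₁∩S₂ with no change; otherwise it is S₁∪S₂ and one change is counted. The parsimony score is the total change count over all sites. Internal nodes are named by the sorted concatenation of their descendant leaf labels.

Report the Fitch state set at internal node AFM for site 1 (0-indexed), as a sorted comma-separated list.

A,C,T

site 0, node FM: F={A} ∪ M={T} → {A,T} (+1)
site 0, node AFM: A={C} ∪ FM={A,T} → {A,C,T} (+1)
site 0, node LO: L={C} ∪ O={G} → {C,G} (+1)
site 0, node AFLMO: AFM={A,C,T} ∩ LO={C,G} → {C} (+0)
site 1, node FM: F={T} ∪ M={A} → {A,T} (+1)
site 1, node AFM: A={C} ∪ FM={A,T} → {A,C,T} (+1)
site 1, node LO: L={A} ∪ O={T} → {A,T} (+1)
site 1, node AFLMO: AFM={A,C,T} ∩ LO={A,T} → {A,T} (+0)
site 2, node FM: F={T} ∪ M={C} → {C,T} (+1)
site 2, node AFM: A={T} ∩ FM={C,T} → {T} (+0)
site 2, node LO: L={C} ∪ O={G} → {C,G} (+1)
site 2, node AFLMO: AFM={T} ∪ LO={C,G} → {C,G,T} (+1)
site 3, node FM: F={A} ∪ M={G} → {A,G} (+1)
site 3, node AFM: A={A} ∩ FM={A,G} → {A} (+0)
site 3, node LO: L={C} ∪ O={G} → {C,G} (+1)
site 3, node AFLMO: AFM={A} ∪ LO={C,G} → {A,C,G} (+1)
per-site changes: [3, 3, 3, 3]; total = 12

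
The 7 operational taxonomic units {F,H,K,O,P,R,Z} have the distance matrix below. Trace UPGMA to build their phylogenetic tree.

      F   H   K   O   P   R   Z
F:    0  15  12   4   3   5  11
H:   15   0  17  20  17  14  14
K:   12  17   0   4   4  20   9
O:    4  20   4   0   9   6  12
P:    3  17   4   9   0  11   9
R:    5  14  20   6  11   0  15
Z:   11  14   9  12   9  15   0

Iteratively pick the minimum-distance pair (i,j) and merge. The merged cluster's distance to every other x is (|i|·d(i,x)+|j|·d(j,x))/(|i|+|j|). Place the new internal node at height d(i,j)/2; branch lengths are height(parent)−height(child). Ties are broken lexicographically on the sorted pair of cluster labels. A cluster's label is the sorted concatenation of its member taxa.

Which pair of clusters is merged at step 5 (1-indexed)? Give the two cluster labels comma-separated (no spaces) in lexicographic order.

FKOPZ,R

step 1: merge (F,P) at d=3; branch lengths F→3/2, P→3/2; new cluster FP
  updated: d(FP,H)=16, d(FP,K)=8, d(FP,O)=13/2, d(FP,R)=8, d(FP,Z)=10
step 2: merge (K,O) at d=4; branch lengths K→2, O→2; new cluster KO
  updated: d(FP,KO)=29/4, d(H,KO)=37/2, d(KO,R)=13, d(KO,Z)=21/2
step 3: merge (FP,KO) at d=29/4; branch lengths FP→17/8, KO→13/8; new cluster FKOP
  updated: d(FKOP,H)=69/4, d(FKOP,R)=21/2, d(FKOP,Z)=41/4
step 4: merge (FKOP,Z) at d=41/4; branch lengths FKOP→3/2, Z→41/8; new cluster FKOPZ
  updated: d(FKOPZ,H)=83/5, d(FKOPZ,R)=57/5
step 5: merge (FKOPZ,R) at d=57/5; branch lengths FKOPZ→23/40, R→57/10; new cluster FKOPRZ
  updated: d(FKOPRZ,H)=97/6
step 6: merge (FKOPRZ,H) at d=97/6; branch lengths FKOPRZ→143/60, H→97/12; new cluster FHKOPRZ
final tree: (((((F:3/2,P:3/2):17/8,(K:2,O:2):13/8):3/2,Z:41/8):23/40,R:57/10):143/60,H:97/12)
total length: 2047/60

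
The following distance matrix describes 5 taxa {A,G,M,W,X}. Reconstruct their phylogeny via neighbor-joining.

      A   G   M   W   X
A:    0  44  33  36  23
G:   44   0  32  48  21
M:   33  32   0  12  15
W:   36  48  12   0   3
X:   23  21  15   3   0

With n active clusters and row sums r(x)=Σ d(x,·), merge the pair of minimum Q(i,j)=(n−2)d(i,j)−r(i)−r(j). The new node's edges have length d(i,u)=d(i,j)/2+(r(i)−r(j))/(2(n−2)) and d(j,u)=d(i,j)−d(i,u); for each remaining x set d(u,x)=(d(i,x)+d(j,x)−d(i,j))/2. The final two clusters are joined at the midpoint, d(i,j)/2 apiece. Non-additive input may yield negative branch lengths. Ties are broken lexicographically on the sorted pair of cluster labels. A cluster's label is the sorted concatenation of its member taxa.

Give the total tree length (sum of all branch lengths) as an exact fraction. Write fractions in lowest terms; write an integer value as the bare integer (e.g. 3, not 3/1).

497/8

step 1: merge (M,W) at d=12, Q=-155; branch lengths M→29/6, W→43/6; new cluster MW
  updated: d(A,MW)=57/2, d(G,MW)=34, d(MW,X)=3
step 2: merge (A,G) at d=44, Q=-213/2; branch lengths A→169/8, G→183/8; new cluster AG
  updated: d(AG,MW)=37/4, d(AG,X)=0
step 3: merge (AG,MW) at d=37/4, Q=-49/4; branch lengths AG→25/8, MW→49/8; new cluster AGMW
  updated: d(AGMW,X)=-25/8
step 4: merge (AGMW,X) at d=-25/8; branch lengths AGMW→-25/16, X→-25/16; new cluster AGMWX
final tree: (((A:169/8,G:183/8):25/8,(M:29/6,W:43/6):49/8):-25/16,X:-25/16)
total length: 497/8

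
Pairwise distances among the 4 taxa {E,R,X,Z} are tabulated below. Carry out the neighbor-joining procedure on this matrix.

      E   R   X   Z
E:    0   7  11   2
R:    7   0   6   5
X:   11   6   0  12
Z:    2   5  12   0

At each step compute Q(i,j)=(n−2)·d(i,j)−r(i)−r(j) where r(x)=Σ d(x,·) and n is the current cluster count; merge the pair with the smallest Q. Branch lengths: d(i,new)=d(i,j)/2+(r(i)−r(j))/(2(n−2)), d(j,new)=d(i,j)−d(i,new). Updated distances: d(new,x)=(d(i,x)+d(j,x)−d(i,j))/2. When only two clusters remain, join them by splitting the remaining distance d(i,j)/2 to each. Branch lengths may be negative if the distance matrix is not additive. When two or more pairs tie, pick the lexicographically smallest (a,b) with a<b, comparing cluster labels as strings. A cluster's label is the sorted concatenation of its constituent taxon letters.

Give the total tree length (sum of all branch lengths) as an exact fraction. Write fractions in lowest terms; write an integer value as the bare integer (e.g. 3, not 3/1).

iteration 1: select E,Z (d=2, Q=-35); attach at lengths (5/4, 3/4); label the merged cluster EZ
  updated: d(EZ,R)=5, d(EZ,X)=21/2
iteration 2: select EZ,R (d=5, Q=-43/2); attach at lengths (19/4, 1/4); label the merged cluster ERZ
  updated: d(ERZ,X)=23/4
iteration 3: select ERZ,X (d=23/4); attach at lengths (23/8, 23/8); label the merged cluster ERXZ
final tree: (((E:5/4,Z:3/4):19/4,R:1/4):23/8,X:23/8)
total length: 51/4

51/4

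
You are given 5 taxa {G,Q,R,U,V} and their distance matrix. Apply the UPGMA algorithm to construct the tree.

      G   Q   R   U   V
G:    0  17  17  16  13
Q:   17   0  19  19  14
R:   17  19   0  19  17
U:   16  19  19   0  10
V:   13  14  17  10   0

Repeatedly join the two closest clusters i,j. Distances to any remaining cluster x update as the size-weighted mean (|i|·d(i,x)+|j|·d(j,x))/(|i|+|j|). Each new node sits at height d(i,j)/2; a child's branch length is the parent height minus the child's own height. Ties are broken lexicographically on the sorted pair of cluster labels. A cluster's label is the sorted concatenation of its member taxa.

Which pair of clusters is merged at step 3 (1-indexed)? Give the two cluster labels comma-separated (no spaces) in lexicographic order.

1. join U+V (d=10) ⇒ UV; edges |U|=5, |V|=5
  updated: d(G,UV)=29/2, d(Q,UV)=33/2, d(R,UV)=18
2. join G+UV (d=29/2) ⇒ GUV; edges |G|=29/4, |UV|=9/4
  updated: d(GUV,Q)=50/3, d(GUV,R)=53/3
3. join GUV+Q (d=50/3) ⇒ GQUV; edges |GUV|=13/12, |Q|=25/3
  updated: d(GQUV,R)=18
4. join GQUV+R (d=18) ⇒ GQRUV; edges |GQUV|=2/3, |R|=9
final tree: (((G:29/4,(U:5,V:5):9/4):13/12,Q:25/3):2/3,R:9)
total length: 463/12

GUV,Q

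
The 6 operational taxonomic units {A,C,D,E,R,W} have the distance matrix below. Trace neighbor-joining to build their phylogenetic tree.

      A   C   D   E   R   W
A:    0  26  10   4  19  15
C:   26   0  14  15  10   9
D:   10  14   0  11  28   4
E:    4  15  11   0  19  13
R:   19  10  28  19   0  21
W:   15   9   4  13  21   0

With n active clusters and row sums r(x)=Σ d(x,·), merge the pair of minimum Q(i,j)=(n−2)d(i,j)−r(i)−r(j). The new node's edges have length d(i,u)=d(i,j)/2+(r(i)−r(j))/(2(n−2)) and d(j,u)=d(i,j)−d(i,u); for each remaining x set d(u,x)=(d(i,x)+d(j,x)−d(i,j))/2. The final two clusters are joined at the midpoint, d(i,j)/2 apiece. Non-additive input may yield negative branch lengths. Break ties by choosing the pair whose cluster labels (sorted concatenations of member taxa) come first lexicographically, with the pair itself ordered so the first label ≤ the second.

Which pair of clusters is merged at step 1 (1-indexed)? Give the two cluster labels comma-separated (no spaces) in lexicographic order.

C,R

iteration 1: select C,R (d=10, Q=-131); attach at lengths (17/8, 63/8); label the merged cluster CR
  updated: d(A,CR)=35/2, d(CR,D)=16, d(CR,E)=12, d(CR,W)=10
iteration 2: select A,E (d=4, Q=-149/2); attach at lengths (37/12, 11/12); label the merged cluster AE
  updated: d(AE,CR)=51/4, d(AE,D)=17/2, d(AE,W)=12
iteration 3: select AE,CR (d=51/4, Q=-93/2); attach at lengths (5, 31/4); label the merged cluster ACER
  updated: d(ACER,D)=47/8, d(ACER,W)=37/8
iteration 4: select ACER,D (d=47/8, Q=-29/2); attach at lengths (13/4, 21/8); label the merged cluster ACDER
  updated: d(ACDER,W)=11/8
iteration 5: select ACDER,W (d=11/8); attach at lengths (11/16, 11/16); label the merged cluster ACDERW
final tree: ((((A:37/12,E:11/12):5,(C:17/8,R:63/8):31/4):13/4,D:21/8):11/16,W:11/16)
total length: 34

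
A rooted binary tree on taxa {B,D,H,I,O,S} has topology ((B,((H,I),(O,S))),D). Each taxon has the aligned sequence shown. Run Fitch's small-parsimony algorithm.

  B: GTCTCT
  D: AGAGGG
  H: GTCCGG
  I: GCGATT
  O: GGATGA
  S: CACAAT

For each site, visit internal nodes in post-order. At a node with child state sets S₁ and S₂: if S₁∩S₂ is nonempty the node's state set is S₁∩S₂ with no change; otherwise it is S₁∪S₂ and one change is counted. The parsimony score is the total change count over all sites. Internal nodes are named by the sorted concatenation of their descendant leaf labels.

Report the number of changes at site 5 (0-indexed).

site 0, node HI: H={G} ∩ I={G} → {G} (+0)
site 0, node OS: O={G} ∪ S={C} → {C,G} (+1)
site 0, node HIOS: HI={G} ∩ OS={C,G} → {G} (+0)
site 0, node BHIOS: B={G} ∩ HIOS={G} → {G} (+0)
site 0, node BDHIOS: BHIOS={G} ∪ D={A} → {A,G} (+1)
site 1, node HI: H={T} ∪ I={C} → {C,T} (+1)
site 1, node OS: O={G} ∪ S={A} → {A,G} (+1)
site 1, node HIOS: HI={C,T} ∪ OS={A,G} → {A,C,G,T} (+1)
site 1, node BHIOS: B={T} ∩ HIOS={A,C,G,T} → {T} (+0)
site 1, node BDHIOS: BHIOS={T} ∪ D={G} → {G,T} (+1)
site 2, node HI: H={C} ∪ I={G} → {C,G} (+1)
site 2, node OS: O={A} ∪ S={C} → {A,C} (+1)
site 2, node HIOS: HI={C,G} ∩ OS={A,C} → {C} (+0)
site 2, node BHIOS: B={C} ∩ HIOS={C} → {C} (+0)
site 2, node BDHIOS: BHIOS={C} ∪ D={A} → {A,C} (+1)
site 3, node HI: H={C} ∪ I={A} → {A,C} (+1)
site 3, node OS: O={T} ∪ S={A} → {A,T} (+1)
site 3, node HIOS: HI={A,C} ∩ OS={A,T} → {A} (+0)
site 3, node BHIOS: B={T} ∪ HIOS={A} → {A,T} (+1)
site 3, node BDHIOS: BHIOS={A,T} ∪ D={G} → {A,G,T} (+1)
site 4, node HI: H={G} ∪ I={T} → {G,T} (+1)
site 4, node OS: O={G} ∪ S={A} → {A,G} (+1)
site 4, node HIOS: HI={G,T} ∩ OS={A,G} → {G} (+0)
site 4, node BHIOS: B={C} ∪ HIOS={G} → {C,G} (+1)
site 4, node BDHIOS: BHIOS={C,G} ∩ D={G} → {G} (+0)
site 5, node HI: H={G} ∪ I={T} → {G,T} (+1)
site 5, node OS: O={A} ∪ S={T} → {A,T} (+1)
site 5, node HIOS: HI={G,T} ∩ OS={A,T} → {T} (+0)
site 5, node BHIOS: B={T} ∩ HIOS={T} → {T} (+0)
site 5, node BDHIOS: BHIOS={T} ∪ D={G} → {G,T} (+1)
per-site changes: [2, 4, 3, 4, 3, 3]; total = 19

3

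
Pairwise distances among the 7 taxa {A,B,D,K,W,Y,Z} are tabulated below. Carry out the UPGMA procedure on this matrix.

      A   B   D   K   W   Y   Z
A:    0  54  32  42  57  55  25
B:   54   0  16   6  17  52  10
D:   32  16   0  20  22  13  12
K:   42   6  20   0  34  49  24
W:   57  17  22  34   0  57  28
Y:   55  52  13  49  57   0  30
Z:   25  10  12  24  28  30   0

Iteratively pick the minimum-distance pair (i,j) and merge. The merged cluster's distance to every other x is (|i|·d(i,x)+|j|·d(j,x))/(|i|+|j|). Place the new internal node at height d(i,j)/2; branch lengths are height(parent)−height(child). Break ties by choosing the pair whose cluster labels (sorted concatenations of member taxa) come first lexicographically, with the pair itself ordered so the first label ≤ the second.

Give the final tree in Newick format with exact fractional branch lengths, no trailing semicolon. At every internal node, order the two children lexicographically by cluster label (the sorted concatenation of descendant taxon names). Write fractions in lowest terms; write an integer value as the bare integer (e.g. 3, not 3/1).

iteration 1: select B,K (d=6); attach at lengths (3, 3); label the merged cluster BK
  updated: d(A,BK)=48, d(BK,D)=18, d(BK,W)=51/2, d(BK,Y)=101/2, d(BK,Z)=17
iteration 2: select D,Z (d=12); attach at lengths (6, 6); label the merged cluster DZ
  updated: d(A,DZ)=57/2, d(BK,DZ)=35/2, d(DZ,W)=25, d(DZ,Y)=43/2
iteration 3: select BK,DZ (d=35/2); attach at lengths (23/4, 11/4); label the merged cluster BDKZ
  updated: d(A,BDKZ)=153/4, d(BDKZ,W)=101/4, d(BDKZ,Y)=36
iteration 4: select BDKZ,W (d=101/4); attach at lengths (31/8, 101/8); label the merged cluster BDKWZ
  updated: d(A,BDKWZ)=42, d(BDKWZ,Y)=201/5
iteration 5: select BDKWZ,Y (d=201/5); attach at lengths (299/40, 201/10); label the merged cluster BDKWYZ
  updated: d(A,BDKWYZ)=265/6
iteration 6: select A,BDKWYZ (d=265/6); attach at lengths (265/12, 119/60); label the merged cluster ABDKWYZ
final tree: (A:265/12,((((B:3,K:3):23/4,(D:6,Z:6):11/4):31/8,W:101/8):299/40,Y:201/10):119/60)
total length: 11357/120

(A:265/12,((((B:3,K:3):23/4,(D:6,Z:6):11/4):31/8,W:101/8):299/40,Y:201/10):119/60)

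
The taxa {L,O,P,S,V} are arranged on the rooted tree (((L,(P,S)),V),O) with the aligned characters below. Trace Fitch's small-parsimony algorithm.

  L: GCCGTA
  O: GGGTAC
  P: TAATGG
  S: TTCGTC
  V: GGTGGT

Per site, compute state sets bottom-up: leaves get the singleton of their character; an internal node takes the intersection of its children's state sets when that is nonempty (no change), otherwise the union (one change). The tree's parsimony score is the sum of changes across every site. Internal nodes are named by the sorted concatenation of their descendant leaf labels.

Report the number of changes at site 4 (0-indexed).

site 0, node PS: P={T} ∩ S={T} → {T} (+0)
site 0, node LPS: L={G} ∪ PS={T} → {G,T} (+1)
site 0, node LPSV: LPS={G,T} ∩ V={G} → {G} (+0)
site 0, node LOPSV: LPSV={G} ∩ O={G} → {G} (+0)
site 1, node PS: P={A} ∪ S={T} → {A,T} (+1)
site 1, node LPS: L={C} ∪ PS={A,T} → {A,C,T} (+1)
site 1, node LPSV: LPS={A,C,T} ∪ V={G} → {A,C,G,T} (+1)
site 1, node LOPSV: LPSV={A,C,G,T} ∩ O={G} → {G} (+0)
site 2, node PS: P={A} ∪ S={C} → {A,C} (+1)
site 2, node LPS: L={C} ∩ PS={A,C} → {C} (+0)
site 2, node LPSV: LPS={C} ∪ V={T} → {C,T} (+1)
site 2, node LOPSV: LPSV={C,T} ∪ O={G} → {C,G,T} (+1)
site 3, node PS: P={T} ∪ S={G} → {G,T} (+1)
site 3, node LPS: L={G} ∩ PS={G,T} → {G} (+0)
site 3, node LPSV: LPS={G} ∩ V={G} → {G} (+0)
site 3, node LOPSV: LPSV={G} ∪ O={T} → {G,T} (+1)
site 4, node PS: P={G} ∪ S={T} → {G,T} (+1)
site 4, node LPS: L={T} ∩ PS={G,T} → {T} (+0)
site 4, node LPSV: LPS={T} ∪ V={G} → {G,T} (+1)
site 4, node LOPSV: LPSV={G,T} ∪ O={A} → {A,G,T} (+1)
site 5, node PS: P={G} ∪ S={C} → {C,G} (+1)
site 5, node LPS: L={A} ∪ PS={C,G} → {A,C,G} (+1)
site 5, node LPSV: LPS={A,C,G} ∪ V={T} → {A,C,G,T} (+1)
site 5, node LOPSV: LPSV={A,C,G,T} ∩ O={C} → {C} (+0)
per-site changes: [1, 3, 3, 2, 3, 3]; total = 15

3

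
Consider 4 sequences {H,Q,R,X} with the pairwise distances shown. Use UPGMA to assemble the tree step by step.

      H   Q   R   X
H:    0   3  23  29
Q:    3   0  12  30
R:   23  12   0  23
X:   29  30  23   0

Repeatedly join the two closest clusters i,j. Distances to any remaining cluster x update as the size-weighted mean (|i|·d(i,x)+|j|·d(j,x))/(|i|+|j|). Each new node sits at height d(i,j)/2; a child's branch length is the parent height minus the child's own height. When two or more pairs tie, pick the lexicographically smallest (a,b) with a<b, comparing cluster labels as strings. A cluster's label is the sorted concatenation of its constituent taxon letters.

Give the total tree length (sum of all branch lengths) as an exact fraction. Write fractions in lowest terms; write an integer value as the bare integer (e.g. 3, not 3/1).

451/12

1. join H+Q (d=3) ⇒ HQ; edges |H|=3/2, |Q|=3/2
  updated: d(HQ,R)=35/2, d(HQ,X)=59/2
2. join HQ+R (d=35/2) ⇒ HQR; edges |HQ|=29/4, |R|=35/4
  updated: d(HQR,X)=82/3
3. join HQR+X (d=82/3) ⇒ HQRX; edges |HQR|=59/12, |X|=41/3
final tree: (((H:3/2,Q:3/2):29/4,R:35/4):59/12,X:41/3)
total length: 451/12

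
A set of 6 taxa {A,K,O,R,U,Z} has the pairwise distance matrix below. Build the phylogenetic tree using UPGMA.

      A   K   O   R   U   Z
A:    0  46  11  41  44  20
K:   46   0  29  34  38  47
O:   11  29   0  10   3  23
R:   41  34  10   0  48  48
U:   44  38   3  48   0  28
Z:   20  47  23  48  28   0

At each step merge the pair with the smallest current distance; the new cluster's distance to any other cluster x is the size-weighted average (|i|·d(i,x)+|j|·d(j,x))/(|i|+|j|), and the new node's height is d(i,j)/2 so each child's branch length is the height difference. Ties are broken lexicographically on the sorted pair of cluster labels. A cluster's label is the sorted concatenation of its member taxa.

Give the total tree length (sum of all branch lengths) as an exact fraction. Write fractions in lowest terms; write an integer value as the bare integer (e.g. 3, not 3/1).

641/8

iteration 1: select O,U (d=3); attach at lengths (3/2, 3/2); label the merged cluster OU
  updated: d(A,OU)=55/2, d(K,OU)=67/2, d(OU,R)=29, d(OU,Z)=51/2
iteration 2: select A,Z (d=20); attach at lengths (10, 10); label the merged cluster AZ
  updated: d(AZ,K)=93/2, d(AZ,OU)=53/2, d(AZ,R)=89/2
iteration 3: select AZ,OU (d=53/2); attach at lengths (13/4, 47/4); label the merged cluster AOUZ
  updated: d(AOUZ,K)=40, d(AOUZ,R)=147/4
iteration 4: select K,R (d=34); attach at lengths (17, 17); label the merged cluster KR
  updated: d(AOUZ,KR)=307/8
iteration 5: select AOUZ,KR (d=307/8); attach at lengths (95/16, 35/16); label the merged cluster AKORUZ
final tree: (((A:10,Z:10):13/4,(O:3/2,U:3/2):47/4):95/16,(K:17,R:17):35/16)
total length: 641/8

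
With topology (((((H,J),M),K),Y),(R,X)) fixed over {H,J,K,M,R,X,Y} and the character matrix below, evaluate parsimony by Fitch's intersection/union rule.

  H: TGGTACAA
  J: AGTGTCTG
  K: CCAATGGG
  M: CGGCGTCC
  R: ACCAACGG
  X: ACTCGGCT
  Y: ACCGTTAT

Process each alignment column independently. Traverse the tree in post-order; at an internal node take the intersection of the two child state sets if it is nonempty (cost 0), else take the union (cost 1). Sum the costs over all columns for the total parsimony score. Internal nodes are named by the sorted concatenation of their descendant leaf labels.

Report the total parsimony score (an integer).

30

HJ@0: {T} ∪ {A} = {A,T} (union, +1)
HJM@0: {A,T} ∪ {C} = {A,C,T} (union, +1)
HJKM@0: {A,C,T} ∩ {C} = {C} (intersection, +0)
HJKMY@0: {C} ∪ {A} = {A,C} (union, +1)
RX@0: {A} ∩ {A} = {A} (intersection, +0)
HJKMRXY@0: {A,C} ∩ {A} = {A} (intersection, +0)
HJ@1: {G} ∩ {G} = {G} (intersection, +0)
HJM@1: {G} ∩ {G} = {G} (intersection, +0)
HJKM@1: {G} ∪ {C} = {C,G} (union, +1)
HJKMY@1: {C,G} ∩ {C} = {C} (intersection, +0)
RX@1: {C} ∩ {C} = {C} (intersection, +0)
HJKMRXY@1: {C} ∩ {C} = {C} (intersection, +0)
HJ@2: {G} ∪ {T} = {G,T} (union, +1)
HJM@2: {G,T} ∩ {G} = {G} (intersection, +0)
HJKM@2: {G} ∪ {A} = {A,G} (union, +1)
HJKMY@2: {A,G} ∪ {C} = {A,C,G} (union, +1)
RX@2: {C} ∪ {T} = {C,T} (union, +1)
HJKMRXY@2: {A,C,G} ∩ {C,T} = {C} (intersection, +0)
HJ@3: {T} ∪ {G} = {G,T} (union, +1)
HJM@3: {G,T} ∪ {C} = {C,G,T} (union, +1)
HJKM@3: {C,G,T} ∪ {A} = {A,C,G,T} (union, +1)
HJKMY@3: {A,C,G,T} ∩ {G} = {G} (intersection, +0)
RX@3: {A} ∪ {C} = {A,C} (union, +1)
HJKMRXY@3: {G} ∪ {A,C} = {A,C,G} (union, +1)
HJ@4: {A} ∪ {T} = {A,T} (union, +1)
HJM@4: {A,T} ∪ {G} = {A,G,T} (union, +1)
HJKM@4: {A,G,T} ∩ {T} = {T} (intersection, +0)
HJKMY@4: {T} ∩ {T} = {T} (intersection, +0)
RX@4: {A} ∪ {G} = {A,G} (union, +1)
HJKMRXY@4: {T} ∪ {A,G} = {A,G,T} (union, +1)
HJ@5: {C} ∩ {C} = {C} (intersection, +0)
HJM@5: {C} ∪ {T} = {C,T} (union, +1)
HJKM@5: {C,T} ∪ {G} = {C,G,T} (union, +1)
HJKMY@5: {C,G,T} ∩ {T} = {T} (intersection, +0)
RX@5: {C} ∪ {G} = {C,G} (union, +1)
HJKMRXY@5: {T} ∪ {C,G} = {C,G,T} (union, +1)
HJ@6: {A} ∪ {T} = {A,T} (union, +1)
HJM@6: {A,T} ∪ {C} = {A,C,T} (union, +1)
HJKM@6: {A,C,T} ∪ {G} = {A,C,G,T} (union, +1)
HJKMY@6: {A,C,G,T} ∩ {A} = {A} (intersection, +0)
RX@6: {G} ∪ {C} = {C,G} (union, +1)
HJKMRXY@6: {A} ∪ {C,G} = {A,C,G} (union, +1)
HJ@7: {A} ∪ {G} = {A,G} (union, +1)
HJM@7: {A,G} ∪ {C} = {A,C,G} (union, +1)
HJKM@7: {A,C,G} ∩ {G} = {G} (intersection, +0)
HJKMY@7: {G} ∪ {T} = {G,T} (union, +1)
RX@7: {G} ∪ {T} = {G,T} (union, +1)
HJKMRXY@7: {G,T} ∩ {G,T} = {G,T} (intersection, +0)
per-site changes: [3, 1, 4, 5, 4, 4, 5, 4]; total = 30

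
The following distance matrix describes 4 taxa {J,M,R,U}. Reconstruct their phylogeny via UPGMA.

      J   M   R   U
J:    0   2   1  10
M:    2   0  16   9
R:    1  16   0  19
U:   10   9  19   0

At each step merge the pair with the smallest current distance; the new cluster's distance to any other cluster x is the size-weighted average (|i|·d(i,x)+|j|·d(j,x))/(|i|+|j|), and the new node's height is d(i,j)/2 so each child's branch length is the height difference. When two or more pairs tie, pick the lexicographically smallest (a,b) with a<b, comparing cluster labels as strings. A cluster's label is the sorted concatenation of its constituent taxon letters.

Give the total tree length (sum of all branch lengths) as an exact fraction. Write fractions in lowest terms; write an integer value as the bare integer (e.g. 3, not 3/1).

iteration 1: select J,R (d=1); attach at lengths (1/2, 1/2); label the merged cluster JR
  updated: d(JR,M)=9, d(JR,U)=29/2
iteration 2: select JR,M (d=9); attach at lengths (4, 9/2); label the merged cluster JMR
  updated: d(JMR,U)=38/3
iteration 3: select JMR,U (d=38/3); attach at lengths (11/6, 19/3); label the merged cluster JMRU
final tree: (((J:1/2,R:1/2):4,M:9/2):11/6,U:19/3)
total length: 53/3

53/3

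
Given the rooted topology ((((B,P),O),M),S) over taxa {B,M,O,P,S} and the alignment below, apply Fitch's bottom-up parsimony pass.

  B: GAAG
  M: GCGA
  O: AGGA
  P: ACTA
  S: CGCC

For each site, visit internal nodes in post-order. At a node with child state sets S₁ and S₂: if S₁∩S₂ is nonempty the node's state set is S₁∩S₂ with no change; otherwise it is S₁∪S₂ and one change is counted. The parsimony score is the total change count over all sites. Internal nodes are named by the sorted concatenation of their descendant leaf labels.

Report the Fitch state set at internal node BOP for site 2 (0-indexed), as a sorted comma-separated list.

BP@0: {G} ∪ {A} = {A,G} (union, +1)
BOP@0: {A,G} ∩ {A} = {A} (intersection, +0)
BMOP@0: {A} ∪ {G} = {A,G} (union, +1)
BMOPS@0: {A,G} ∪ {C} = {A,C,G} (union, +1)
BP@1: {A} ∪ {C} = {A,C} (union, +1)
BOP@1: {A,C} ∪ {G} = {A,C,G} (union, +1)
BMOP@1: {A,C,G} ∩ {C} = {C} (intersection, +0)
BMOPS@1: {C} ∪ {G} = {C,G} (union, +1)
BP@2: {A} ∪ {T} = {A,T} (union, +1)
BOP@2: {A,T} ∪ {G} = {A,G,T} (union, +1)
BMOP@2: {A,G,T} ∩ {G} = {G} (intersection, +0)
BMOPS@2: {G} ∪ {C} = {C,G} (union, +1)
BP@3: {G} ∪ {A} = {A,G} (union, +1)
BOP@3: {A,G} ∩ {A} = {A} (intersection, +0)
BMOP@3: {A} ∩ {A} = {A} (intersection, +0)
BMOPS@3: {A} ∪ {C} = {A,C} (union, +1)
per-site changes: [3, 3, 3, 2]; total = 11

A,G,T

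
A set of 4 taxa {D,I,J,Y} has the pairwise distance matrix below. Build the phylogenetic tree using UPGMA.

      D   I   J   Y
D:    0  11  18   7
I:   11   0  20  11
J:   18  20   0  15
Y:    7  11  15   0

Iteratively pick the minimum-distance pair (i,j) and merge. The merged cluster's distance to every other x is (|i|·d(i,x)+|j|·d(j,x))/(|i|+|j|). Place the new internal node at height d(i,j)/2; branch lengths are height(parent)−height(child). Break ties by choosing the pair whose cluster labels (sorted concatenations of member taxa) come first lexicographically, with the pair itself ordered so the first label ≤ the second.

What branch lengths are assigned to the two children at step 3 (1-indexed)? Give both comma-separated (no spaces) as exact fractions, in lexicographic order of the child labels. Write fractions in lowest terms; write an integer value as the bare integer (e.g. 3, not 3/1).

iteration 1: select D,Y (d=7); attach at lengths (7/2, 7/2); label the merged cluster DY
  updated: d(DY,I)=11, d(DY,J)=33/2
iteration 2: select DY,I (d=11); attach at lengths (2, 11/2); label the merged cluster DIY
  updated: d(DIY,J)=53/3
iteration 3: select DIY,J (d=53/3); attach at lengths (10/3, 53/6); label the merged cluster DIJY
final tree: (((D:7/2,Y:7/2):2,I:11/2):10/3,J:53/6)
total length: 80/3

10/3,53/6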